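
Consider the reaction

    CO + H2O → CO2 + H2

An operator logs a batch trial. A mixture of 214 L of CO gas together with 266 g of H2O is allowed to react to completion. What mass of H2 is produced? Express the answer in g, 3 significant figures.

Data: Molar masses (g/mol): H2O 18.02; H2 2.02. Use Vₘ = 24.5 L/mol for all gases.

17.6 g

n(CO) = 214.0 / 24.5 = 8.735 mol
n(H2O) = 266.0 / 18.02 = 14.76 mol
n/ν → CO: 8.735, H2O: 14.76; CO is limiting.
n(H2) = (1/1) × 8.735 = 8.735 mol
mass = 8.735 × 2.02 = 17.64 g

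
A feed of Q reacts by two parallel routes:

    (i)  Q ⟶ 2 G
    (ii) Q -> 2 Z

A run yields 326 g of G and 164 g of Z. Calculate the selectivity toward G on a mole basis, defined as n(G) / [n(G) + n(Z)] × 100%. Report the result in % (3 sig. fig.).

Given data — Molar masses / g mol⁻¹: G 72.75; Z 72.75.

n(G) = 326 / 72.75 = 4.481 mol
n(Z) = 164 / 72.75 = 2.254 mol
selectivity = 4.481/(4.481+2.254) × 100 = 66.53 %

66.5 %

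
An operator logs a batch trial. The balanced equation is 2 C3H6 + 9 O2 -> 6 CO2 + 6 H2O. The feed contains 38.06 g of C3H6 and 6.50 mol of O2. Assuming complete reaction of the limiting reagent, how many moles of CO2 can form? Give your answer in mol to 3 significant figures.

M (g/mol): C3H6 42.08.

2.71 mol

n(C3H6) = 38.06 / 42.08 = 0.9045 mol
n(O2) = 6.500 mol
n/ν for C3H6 = 0.9045/2 = 0.4523
n/ν for O2 = 6.500/9 = 0.7222
Smallest n/ν is C3H6 → limiting reagent.
n(CO2) = (6/2) × 0.9045 = 2.714 mol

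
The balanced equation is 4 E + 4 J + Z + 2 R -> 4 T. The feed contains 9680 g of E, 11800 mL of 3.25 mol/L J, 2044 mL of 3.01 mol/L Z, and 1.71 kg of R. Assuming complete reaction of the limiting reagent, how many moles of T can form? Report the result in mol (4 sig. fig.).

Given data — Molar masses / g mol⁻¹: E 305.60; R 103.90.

n(E) = 9680 / 305.60 = 31.68 mol
n(J) = 3.25 × 11800/1000 = 38.35 mol
n(Z) = 3.01 × 2044/1000 = 6.152 mol
n(R) = 1.710×1000 / 103.90 = 16.46 mol
n/ν for E = 31.68/4 = 7.920
n/ν for J = 38.35/4 = 9.588
n/ν for Z = 6.152/1 = 6.152
n/ν for R = 16.46/2 = 8.230
Smallest n/ν is Z → limiting reagent.
n(T) = (4/1) × 6.152 = 24.61 mol

24.61 mol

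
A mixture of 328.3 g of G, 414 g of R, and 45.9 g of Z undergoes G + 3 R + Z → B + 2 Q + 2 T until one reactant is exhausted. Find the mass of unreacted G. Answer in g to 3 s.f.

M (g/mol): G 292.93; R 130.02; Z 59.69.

n(G) = 328.3 / 292.93 = 1.121 mol
n(R) = 414.0 / 130.02 = 3.184 mol
n(Z) = 45.90 / 59.69 = 0.7690 mol
n/ν → G: 1.121, R: 1.061, Z: 0.7690; Z is limiting.
G consumed = (1/1) × 0.7690 = 0.7690 mol
G remaining = 1.121 − 0.7690 = 0.3520 mol
mass = 0.3520 × 292.93 = 103.1 g

103 g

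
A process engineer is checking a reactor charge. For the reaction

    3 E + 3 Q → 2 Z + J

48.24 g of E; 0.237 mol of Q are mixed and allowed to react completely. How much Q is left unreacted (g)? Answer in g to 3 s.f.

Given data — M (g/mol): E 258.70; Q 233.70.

n(E) = 48.24 / 258.70 = 0.1865 mol
n(Q) = 0.2370 mol
n/ν → E: 0.06217, Q: 0.07900; E is limiting.
Q consumed = (3/3) × 0.1865 = 0.1865 mol
Q remaining = 0.2370 − 0.1865 = 0.05050 mol
mass = 0.05050 × 233.70 = 11.80 g

11.8 g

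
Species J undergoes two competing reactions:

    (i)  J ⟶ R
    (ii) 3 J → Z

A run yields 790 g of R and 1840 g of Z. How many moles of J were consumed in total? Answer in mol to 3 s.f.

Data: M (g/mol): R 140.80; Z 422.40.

n(R) = 790 / 140.80 = 5.611 mol
n(Z) = 1840 / 422.40 = 4.356 mol
n(J) via (i) = (1/1)×5.611 = 5.611 mol
n(J) via (ii) = (3/1)×4.356 = 13.07 mol
total n(J) = 5.611 + 13.07 = 18.68 mol

18.7 mol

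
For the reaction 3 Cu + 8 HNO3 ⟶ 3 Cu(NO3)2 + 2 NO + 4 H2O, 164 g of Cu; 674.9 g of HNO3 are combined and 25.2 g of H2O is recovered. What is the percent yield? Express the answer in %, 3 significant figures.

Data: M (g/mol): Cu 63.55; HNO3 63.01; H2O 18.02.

n(Cu) = 164.0 / 63.55 = 2.581 mol
n(HNO3) = 674.9 / 63.01 = 10.71 mol
n/ν for Cu = 2.581/3 = 0.8603
n/ν for HNO3 = 10.71/8 = 1.339
Smallest n/ν is Cu → limiting reagent.
theoretical n(H2O) = (4/3) × 2.581 = 3.441 mol → 62.01 g
% yield = 25.2 / 62.01 × 100 = 40.64 %

40.6 %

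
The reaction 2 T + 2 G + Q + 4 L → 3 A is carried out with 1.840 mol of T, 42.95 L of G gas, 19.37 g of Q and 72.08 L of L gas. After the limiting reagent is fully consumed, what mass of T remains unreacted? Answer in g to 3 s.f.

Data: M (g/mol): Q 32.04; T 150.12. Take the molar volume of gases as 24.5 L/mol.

n(T) = 1.840 mol
n(G) = 42.95 / 24.5 = 1.753 mol
n(Q) = 19.37 / 32.04 = 0.6046 mol
n(L) = 72.08 / 24.5 = 2.942 mol
n/ν for T = 1.840/2 = 0.9200
n/ν for G = 1.753/2 = 0.8765
n/ν for Q = 0.6046/1 = 0.6046
n/ν for L = 2.942/4 = 0.7355
Smallest n/ν is Q → limiting reagent.
T consumed = (2/1) × 0.6046 = 1.209 mol
T remaining = 1.840 − 1.209 = 0.6310 mol
mass = 0.6310 × 150.12 = 94.73 g

94.7 g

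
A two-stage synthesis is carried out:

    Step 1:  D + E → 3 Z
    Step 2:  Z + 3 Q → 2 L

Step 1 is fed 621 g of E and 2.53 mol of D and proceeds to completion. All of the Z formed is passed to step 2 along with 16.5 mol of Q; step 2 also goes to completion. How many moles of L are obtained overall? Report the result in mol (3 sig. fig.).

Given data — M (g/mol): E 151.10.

11.0 mol

Step 1:
n(E) = 621.0 / 151.10 = 4.110 mol
n(D) = 2.530 mol
n/ν for E = 4.110/1 = 4.110
n/ν for D = 2.530/1 = 2.530
Smallest n/ν is D → limiting reagent.
n(Z) produced = (3/1) × 2.530 = 7.590 mol
Step 2:
n(Z) available = 7.590 mol
n(Q) = 16.50 mol
n/ν for Z = 7.590/1 = 7.590
n/ν for Q = 16.50/3 = 5.500
Smallest n/ν is Q → limiting reagent.
n(L) = (2/3) × 16.50 = 11.00 mol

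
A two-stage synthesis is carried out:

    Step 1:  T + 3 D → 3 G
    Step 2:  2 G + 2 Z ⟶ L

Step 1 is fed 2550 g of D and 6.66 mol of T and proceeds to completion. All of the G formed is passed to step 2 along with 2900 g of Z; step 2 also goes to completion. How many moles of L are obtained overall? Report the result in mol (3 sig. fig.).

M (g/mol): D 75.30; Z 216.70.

6.69 mol

Step 1:
n(D) = 2550 / 75.30 = 33.86 mol
n(T) = 6.660 mol
n/ν → D: 11.29, T: 6.660; T is limiting.
n(G) produced = (3/1) × 6.660 = 19.98 mol
Step 2:
n(G) available = 19.98 mol
n(Z) = 2900 / 216.70 = 13.38 mol
n/ν → G: 9.990, Z: 6.690; Z is limiting.
n(L) = (1/2) × 13.38 = 6.690 mol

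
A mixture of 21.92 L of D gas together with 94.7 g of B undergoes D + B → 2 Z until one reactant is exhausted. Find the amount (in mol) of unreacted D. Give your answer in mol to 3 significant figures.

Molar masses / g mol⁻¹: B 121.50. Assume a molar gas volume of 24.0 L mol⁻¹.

n(D) = 21.92 / 24.0 = 0.9133 mol
n(B) = 94.70 / 121.50 = 0.7794 mol
n/ν for D = 0.9133/1 = 0.9133
n/ν for B = 0.7794/1 = 0.7794
Smallest n/ν is B → limiting reagent.
D consumed = (1/1) × 0.7794 = 0.7794 mol
D remaining = 0.9133 − 0.7794 = 0.1339 mol

0.134 mol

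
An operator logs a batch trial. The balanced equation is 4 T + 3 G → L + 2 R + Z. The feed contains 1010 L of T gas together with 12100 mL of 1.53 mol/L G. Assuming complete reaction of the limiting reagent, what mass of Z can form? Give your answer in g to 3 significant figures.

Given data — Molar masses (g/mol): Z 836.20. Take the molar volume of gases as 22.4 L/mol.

5160 g

n(T) = 1010 / 22.4 = 45.09 mol
n(G) = 1.53 × 12100/1000 = 18.51 mol
n/ν for T = 45.09/4 = 11.27
n/ν for G = 18.51/3 = 6.170
Smallest n/ν is G → limiting reagent.
n(Z) = (1/3) × 18.51 = 6.170 mol
mass = 6.170 × 836.20 = 5159 g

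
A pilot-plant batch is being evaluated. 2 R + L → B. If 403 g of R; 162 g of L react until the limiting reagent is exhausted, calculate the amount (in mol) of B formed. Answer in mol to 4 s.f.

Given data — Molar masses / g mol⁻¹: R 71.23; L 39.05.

2.829 mol

n(R) = 403.0 / 71.23 = 5.658 mol
n(L) = 162.0 / 39.05 = 4.149 mol
n/ν → R: 2.829, L: 4.149; R is limiting.
n(B) = (1/2) × 5.658 = 2.829 mol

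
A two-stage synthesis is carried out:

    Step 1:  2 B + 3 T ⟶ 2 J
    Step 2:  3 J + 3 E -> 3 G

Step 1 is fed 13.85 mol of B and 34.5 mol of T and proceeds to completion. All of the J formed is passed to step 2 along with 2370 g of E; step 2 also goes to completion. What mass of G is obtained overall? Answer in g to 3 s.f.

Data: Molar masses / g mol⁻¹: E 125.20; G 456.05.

6320 g

Step 1:
n(B) = 13.85 mol
n(T) = 34.50 mol
n/ν for B = 13.85/2 = 6.925
n/ν for T = 34.50/3 = 11.50
Smallest n/ν is B → limiting reagent.
n(J) produced = (2/2) × 13.85 = 13.85 mol
Step 2:
n(J) available = 13.85 mol
n(E) = 2370 / 125.20 = 18.93 mol
n/ν for J = 13.85/3 = 4.617
n/ν for E = 18.93/3 = 6.310
Smallest n/ν is J → limiting reagent.
n(G) = (3/3) × 13.85 = 13.85 mol
mass = 13.85 × 456.05 = 6316 g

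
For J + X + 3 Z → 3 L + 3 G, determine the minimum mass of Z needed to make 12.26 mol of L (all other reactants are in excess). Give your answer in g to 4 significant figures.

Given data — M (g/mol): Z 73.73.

903.9 g

n(L) = 12.26 mol
n(Z) = (3/3) × 12.26 = 12.26 mol
mass = 12.26 × 73.73 = 903.9 g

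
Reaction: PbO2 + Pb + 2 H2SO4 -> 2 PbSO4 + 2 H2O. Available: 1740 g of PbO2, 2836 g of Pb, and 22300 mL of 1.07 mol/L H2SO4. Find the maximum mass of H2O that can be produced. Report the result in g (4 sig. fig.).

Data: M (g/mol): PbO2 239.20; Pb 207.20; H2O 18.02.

n(PbO2) = 1740 / 239.20 = 7.274 mol
n(Pb) = 2836 / 207.20 = 13.69 mol
n(H2SO4) = 1.07 × 22300/1000 = 23.86 mol
n/ν for PbO2 = 7.274/1 = 7.274
n/ν for Pb = 13.69/1 = 13.69
n/ν for H2SO4 = 23.86/2 = 11.93
Smallest n/ν is PbO2 → limiting reagent.
n(H2O) = (2/1) × 7.274 = 14.55 mol
mass = 14.55 × 18.02 = 262.2 g

262.2 g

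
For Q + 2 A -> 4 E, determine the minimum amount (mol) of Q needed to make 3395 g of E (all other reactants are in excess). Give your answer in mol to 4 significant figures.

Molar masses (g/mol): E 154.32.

n(E) = 3395 / 154.32 = 22.00 mol
n(Q) = (1/4) × 22.00 = 5.500 mol

5.500 mol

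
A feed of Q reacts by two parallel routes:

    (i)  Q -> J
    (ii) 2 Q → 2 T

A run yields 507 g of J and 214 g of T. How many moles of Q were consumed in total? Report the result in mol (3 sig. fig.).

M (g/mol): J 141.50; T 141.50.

5.10 mol

n(J) = 507 / 141.50 = 3.583 mol
n(T) = 214 / 141.50 = 1.512 mol
n(Q) via (i) = (1/1)×3.583 = 3.583 mol
n(Q) via (ii) = (2/2)×1.512 = 1.512 mol
total n(Q) = 3.583 + 1.512 = 5.095 mol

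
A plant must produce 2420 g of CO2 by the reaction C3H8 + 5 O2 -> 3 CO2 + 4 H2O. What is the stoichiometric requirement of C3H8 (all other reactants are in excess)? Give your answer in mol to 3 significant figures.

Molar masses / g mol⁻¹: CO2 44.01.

18.3 mol

n(CO2) = 2420 / 44.01 = 54.99 mol
n(C3H8) = (1/3) × 54.99 = 18.33 mol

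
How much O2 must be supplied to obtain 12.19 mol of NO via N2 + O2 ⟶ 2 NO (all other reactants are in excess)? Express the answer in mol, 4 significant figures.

n(NO) = 12.19 mol
n(O2) = (1/2) × 12.19 = 6.095 mol

6.095 mol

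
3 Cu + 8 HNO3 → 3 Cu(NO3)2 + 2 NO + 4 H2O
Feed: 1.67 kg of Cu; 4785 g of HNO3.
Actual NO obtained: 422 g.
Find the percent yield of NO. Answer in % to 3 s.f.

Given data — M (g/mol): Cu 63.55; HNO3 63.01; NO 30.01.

80.3 %

n(Cu) = 1.670×1000 / 63.55 = 26.28 mol
n(HNO3) = 4785 / 63.01 = 75.94 mol
n/ν → Cu: 8.760, HNO3: 9.493; Cu is limiting.
theoretical n(NO) = (2/3) × 26.28 = 17.52 mol → 525.8 g
% yield = 422 / 525.8 × 100 = 80.26 %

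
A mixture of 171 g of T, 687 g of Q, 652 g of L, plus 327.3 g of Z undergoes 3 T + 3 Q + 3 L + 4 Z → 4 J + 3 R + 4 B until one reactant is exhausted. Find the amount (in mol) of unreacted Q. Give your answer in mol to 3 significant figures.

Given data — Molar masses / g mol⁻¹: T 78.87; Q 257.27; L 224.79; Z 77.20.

0.502 mol

n(T) = 171.0 / 78.87 = 2.168 mol
n(Q) = 687.0 / 257.27 = 2.670 mol
n(L) = 652.0 / 224.79 = 2.900 mol
n(Z) = 327.3 / 77.20 = 4.240 mol
n/ν → T: 0.7227, Q: 0.8900, L: 0.9667, Z: 1.060; T is limiting.
Q consumed = (3/3) × 2.168 = 2.168 mol
Q remaining = 2.670 − 2.168 = 0.5020 mol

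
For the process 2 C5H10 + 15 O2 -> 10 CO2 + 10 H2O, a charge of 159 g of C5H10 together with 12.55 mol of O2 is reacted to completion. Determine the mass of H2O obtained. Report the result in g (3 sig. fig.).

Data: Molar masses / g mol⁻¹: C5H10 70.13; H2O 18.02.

n(C5H10) = 159.0 / 70.13 = 2.267 mol
n(O2) = 12.55 mol
n/ν for C5H10 = 2.267/2 = 1.134
n/ν for O2 = 12.55/15 = 0.8367
Smallest n/ν is O2 → limiting reagent.
n(H2O) = (10/15) × 12.55 = 8.367 mol
mass = 8.367 × 18.02 = 150.8 g

151 g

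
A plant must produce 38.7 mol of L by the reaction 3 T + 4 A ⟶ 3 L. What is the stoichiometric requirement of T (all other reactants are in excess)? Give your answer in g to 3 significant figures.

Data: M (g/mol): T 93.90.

3630 g

n(L) = 38.70 mol
n(T) = (3/3) × 38.70 = 38.70 mol
mass = 38.70 × 93.90 = 3634 g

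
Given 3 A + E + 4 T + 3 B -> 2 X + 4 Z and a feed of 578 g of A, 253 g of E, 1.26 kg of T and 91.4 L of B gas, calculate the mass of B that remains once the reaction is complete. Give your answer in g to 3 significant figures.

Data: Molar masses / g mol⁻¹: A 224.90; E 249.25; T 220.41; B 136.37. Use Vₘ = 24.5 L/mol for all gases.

158 g

n(A) = 578.0 / 224.90 = 2.570 mol
n(E) = 253.0 / 249.25 = 1.015 mol
n(T) = 1.260×1000 / 220.41 = 5.717 mol
n(B) = 91.40 / 24.5 = 3.731 mol
n/ν for A = 2.570/3 = 0.8567
n/ν for E = 1.015/1 = 1.015
n/ν for T = 5.717/4 = 1.429
n/ν for B = 3.731/3 = 1.244
Smallest n/ν is A → limiting reagent.
B consumed = (3/3) × 2.570 = 2.570 mol
B remaining = 3.731 − 2.570 = 1.161 mol
mass = 1.161 × 136.37 = 158.3 g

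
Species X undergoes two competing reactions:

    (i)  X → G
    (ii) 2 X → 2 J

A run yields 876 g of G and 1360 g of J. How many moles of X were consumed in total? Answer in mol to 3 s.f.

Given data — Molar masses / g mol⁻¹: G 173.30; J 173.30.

n(G) = 876 / 173.30 = 5.055 mol
n(J) = 1360 / 173.30 = 7.848 mol
n(X) via (i) = (1/1)×5.055 = 5.055 mol
n(X) via (ii) = (2/2)×7.848 = 7.848 mol
total n(X) = 5.055 + 7.848 = 12.90 mol

12.9 mol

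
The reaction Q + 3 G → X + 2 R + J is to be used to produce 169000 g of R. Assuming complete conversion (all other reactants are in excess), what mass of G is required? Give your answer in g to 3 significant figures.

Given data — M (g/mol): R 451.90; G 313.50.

176000 g

n(R) = 169000 / 451.90 = 374.0 mol
n(G) = (3/2) × 374.0 = 561.0 mol
mass = 561.0 × 313.50 = 175900 g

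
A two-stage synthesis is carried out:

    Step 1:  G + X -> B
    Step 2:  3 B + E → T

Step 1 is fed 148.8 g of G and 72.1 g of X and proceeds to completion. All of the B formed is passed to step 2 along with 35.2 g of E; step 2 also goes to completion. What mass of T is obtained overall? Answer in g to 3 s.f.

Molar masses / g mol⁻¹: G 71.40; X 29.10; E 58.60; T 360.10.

Step 1:
n(G) = 148.8 / 71.40 = 2.084 mol
n(X) = 72.10 / 29.10 = 2.478 mol
n/ν for G = 2.084/1 = 2.084
n/ν for X = 2.478/1 = 2.478
Smallest n/ν is G → limiting reagent.
n(B) produced = (1/1) × 2.084 = 2.084 mol
Step 2:
n(B) available = 2.084 mol
n(E) = 35.20 / 58.60 = 0.6007 mol
n/ν for B = 2.084/3 = 0.6947
n/ν for E = 0.6007/1 = 0.6007
Smallest n/ν is E → limiting reagent.
n(T) = (1/1) × 0.6007 = 0.6007 mol
mass = 0.6007 × 360.10 = 216.3 g

216 g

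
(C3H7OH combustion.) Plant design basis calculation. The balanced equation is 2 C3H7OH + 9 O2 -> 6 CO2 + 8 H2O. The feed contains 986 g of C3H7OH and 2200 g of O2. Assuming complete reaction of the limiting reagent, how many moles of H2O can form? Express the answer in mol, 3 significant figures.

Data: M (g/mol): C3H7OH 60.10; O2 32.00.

61.1 mol

n(C3H7OH) = 986.0 / 60.10 = 16.41 mol
n(O2) = 2200 / 32.00 = 68.75 mol
n/ν for C3H7OH = 16.41/2 = 8.205
n/ν for O2 = 68.75/9 = 7.639
Smallest n/ν is O2 → limiting reagent.
n(H2O) = (8/9) × 68.75 = 61.11 mol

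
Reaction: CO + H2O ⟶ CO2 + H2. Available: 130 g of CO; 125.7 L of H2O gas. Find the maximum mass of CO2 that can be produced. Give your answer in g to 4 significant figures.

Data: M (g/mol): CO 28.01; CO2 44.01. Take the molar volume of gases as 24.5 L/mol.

204.3 g

n(CO) = 130.0 / 28.01 = 4.641 mol
n(H2O) = 125.7 / 24.5 = 5.131 mol
n/ν for CO = 4.641/1 = 4.641
n/ν for H2O = 5.131/1 = 5.131
Smallest n/ν is CO → limiting reagent.
n(CO2) = (1/1) × 4.641 = 4.641 mol
mass = 4.641 × 44.01 = 204.3 g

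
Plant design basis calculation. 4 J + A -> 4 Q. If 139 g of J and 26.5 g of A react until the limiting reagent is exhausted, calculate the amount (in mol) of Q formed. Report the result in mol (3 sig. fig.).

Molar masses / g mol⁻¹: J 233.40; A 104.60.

0.596 mol

n(J) = 139.0 / 233.40 = 0.5955 mol
n(A) = 26.50 / 104.60 = 0.2533 mol
n/ν for J = 0.5955/4 = 0.1489
n/ν for A = 0.2533/1 = 0.2533
Smallest n/ν is J → limiting reagent.
n(Q) = (4/4) × 0.5955 = 0.5955 mol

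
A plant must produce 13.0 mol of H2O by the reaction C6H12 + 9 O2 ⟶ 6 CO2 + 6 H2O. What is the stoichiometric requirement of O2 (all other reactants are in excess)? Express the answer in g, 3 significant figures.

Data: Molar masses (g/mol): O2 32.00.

n(H2O) = 13.00 mol
n(O2) = (9/6) × 13.00 = 19.50 mol
mass = 19.50 × 32.00 = 624.0 g

624 g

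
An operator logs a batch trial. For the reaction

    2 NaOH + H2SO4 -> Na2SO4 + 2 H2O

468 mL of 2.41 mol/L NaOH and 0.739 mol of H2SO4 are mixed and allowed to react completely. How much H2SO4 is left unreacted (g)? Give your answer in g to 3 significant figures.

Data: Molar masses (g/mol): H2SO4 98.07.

n(NaOH) = 2.41 × 468.0/1000 = 1.128 mol
n(H2SO4) = 0.7390 mol
n/ν for NaOH = 1.128/2 = 0.5640
n/ν for H2SO4 = 0.7390/1 = 0.7390
Smallest n/ν is NaOH → limiting reagent.
H2SO4 consumed = (1/2) × 1.128 = 0.5640 mol
H2SO4 remaining = 0.7390 − 0.5640 = 0.1750 mol
mass = 0.1750 × 98.07 = 17.16 g

17.2 g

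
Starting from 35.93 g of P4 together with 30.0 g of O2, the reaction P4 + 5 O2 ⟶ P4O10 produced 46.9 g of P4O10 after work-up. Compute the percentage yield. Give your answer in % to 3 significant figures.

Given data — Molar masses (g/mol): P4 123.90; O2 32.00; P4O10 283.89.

n(P4) = 35.93 / 123.90 = 0.2900 mol
n(O2) = 30.00 / 32.00 = 0.9375 mol
n/ν for P4 = 0.2900/1 = 0.2900
n/ν for O2 = 0.9375/5 = 0.1875
Smallest n/ν is O2 → limiting reagent.
theoretical n(P4O10) = (1/5) × 0.9375 = 0.1875 mol → 53.23 g
% yield = 46.9 / 53.23 × 100 = 88.11 %

88.1 %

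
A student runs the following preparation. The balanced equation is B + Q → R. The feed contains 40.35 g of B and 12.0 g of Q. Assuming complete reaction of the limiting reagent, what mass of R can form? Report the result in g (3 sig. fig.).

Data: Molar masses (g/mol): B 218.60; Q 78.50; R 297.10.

n(B) = 40.35 / 218.60 = 0.1846 mol
n(Q) = 12.00 / 78.50 = 0.1529 mol
n/ν for B = 0.1846/1 = 0.1846
n/ν for Q = 0.1529/1 = 0.1529
Smallest n/ν is Q → limiting reagent.
n(R) = (1/1) × 0.1529 = 0.1529 mol
mass = 0.1529 × 297.10 = 45.43 g

45.4 g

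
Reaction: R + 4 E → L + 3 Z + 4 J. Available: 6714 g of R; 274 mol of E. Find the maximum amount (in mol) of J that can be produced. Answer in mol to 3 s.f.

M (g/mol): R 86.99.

n(R) = 6714 / 86.99 = 77.18 mol
n(E) = 274.0 mol
n/ν for R = 77.18/1 = 77.18
n/ν for E = 274.0/4 = 68.50
Smallest n/ν is E → limiting reagent.
n(J) = (4/4) × 274.0 = 274.0 mol

274 mol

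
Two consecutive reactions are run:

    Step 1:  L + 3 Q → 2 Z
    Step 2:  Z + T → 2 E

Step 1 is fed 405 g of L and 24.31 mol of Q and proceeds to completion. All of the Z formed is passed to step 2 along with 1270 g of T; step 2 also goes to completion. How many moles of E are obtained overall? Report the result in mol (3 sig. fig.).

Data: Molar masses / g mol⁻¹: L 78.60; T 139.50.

18.2 mol

Step 1:
n(L) = 405.0 / 78.60 = 5.153 mol
n(Q) = 24.31 mol
n/ν for L = 5.153/1 = 5.153
n/ν for Q = 24.31/3 = 8.103
Smallest n/ν is L → limiting reagent.
n(Z) produced = (2/1) × 5.153 = 10.31 mol
Step 2:
n(Z) available = 10.31 mol
n(T) = 1270 / 139.50 = 9.104 mol
n/ν for Z = 10.31/1 = 10.31
n/ν for T = 9.104/1 = 9.104
Smallest n/ν is T → limiting reagent.
n(E) = (2/1) × 9.104 = 18.21 mol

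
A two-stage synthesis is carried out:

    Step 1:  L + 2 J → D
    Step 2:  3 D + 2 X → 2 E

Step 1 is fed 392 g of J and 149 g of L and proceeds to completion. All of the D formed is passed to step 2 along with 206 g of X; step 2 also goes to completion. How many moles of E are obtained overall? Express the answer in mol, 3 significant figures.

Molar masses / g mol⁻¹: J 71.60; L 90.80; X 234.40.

Step 1:
n(J) = 392.0 / 71.60 = 5.475 mol
n(L) = 149.0 / 90.80 = 1.641 mol
n/ν → J: 2.738, L: 1.641; L is limiting.
n(D) produced = (1/1) × 1.641 = 1.641 mol
Step 2:
n(D) available = 1.641 mol
n(X) = 206.0 / 234.40 = 0.8788 mol
n/ν → D: 0.5470, X: 0.4394; X is limiting.
n(E) = (2/2) × 0.8788 = 0.8788 mol

0.879 mol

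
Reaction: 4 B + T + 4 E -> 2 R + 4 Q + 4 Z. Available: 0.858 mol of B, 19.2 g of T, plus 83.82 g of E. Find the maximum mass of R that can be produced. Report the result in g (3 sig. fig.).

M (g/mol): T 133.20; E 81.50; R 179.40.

51.7 g

n(B) = 0.8580 mol
n(T) = 19.20 / 133.20 = 0.1441 mol
n(E) = 83.82 / 81.50 = 1.028 mol
n/ν for B = 0.8580/4 = 0.2145
n/ν for T = 0.1441/1 = 0.1441
n/ν for E = 1.028/4 = 0.2570
Smallest n/ν is T → limiting reagent.
n(R) = (2/1) × 0.1441 = 0.2882 mol
mass = 0.2882 × 179.40 = 51.70 g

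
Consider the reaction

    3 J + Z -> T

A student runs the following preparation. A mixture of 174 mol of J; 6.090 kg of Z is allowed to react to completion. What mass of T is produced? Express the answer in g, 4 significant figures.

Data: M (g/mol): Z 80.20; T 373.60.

21670 g

n(J) = 174.0 mol
n(Z) = 6.090×1000 / 80.20 = 75.94 mol
n/ν → J: 58.00, Z: 75.94; J is limiting.
n(T) = (1/3) × 174.0 = 58.00 mol
mass = 58.00 × 373.60 = 21670 g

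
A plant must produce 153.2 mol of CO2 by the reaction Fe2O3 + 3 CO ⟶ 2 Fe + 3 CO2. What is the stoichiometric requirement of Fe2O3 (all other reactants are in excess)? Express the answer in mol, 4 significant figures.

n(CO2) = 153.2 mol
n(Fe2O3) = (1/3) × 153.2 = 51.07 mol

51.07 mol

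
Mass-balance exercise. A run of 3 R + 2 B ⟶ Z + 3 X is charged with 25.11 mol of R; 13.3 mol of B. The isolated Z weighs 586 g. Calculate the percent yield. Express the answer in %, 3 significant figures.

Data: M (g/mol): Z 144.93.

n(R) = 25.11 mol
n(B) = 13.30 mol
n/ν for R = 25.11/3 = 8.370
n/ν for B = 13.30/2 = 6.650
Smallest n/ν is B → limiting reagent.
theoretical n(Z) = (1/2) × 13.30 = 6.650 mol → 963.8 g
% yield = 586 / 963.8 × 100 = 60.80 %

60.8 %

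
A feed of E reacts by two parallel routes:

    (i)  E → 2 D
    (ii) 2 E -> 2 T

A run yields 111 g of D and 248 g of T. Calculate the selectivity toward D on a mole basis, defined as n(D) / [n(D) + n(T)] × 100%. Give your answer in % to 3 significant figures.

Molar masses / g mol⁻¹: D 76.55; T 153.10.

47.2 %

n(D) = 111 / 76.55 = 1.450 mol
n(T) = 248 / 153.10 = 1.620 mol
selectivity = 1.450/(1.450+1.620) × 100 = 47.23 %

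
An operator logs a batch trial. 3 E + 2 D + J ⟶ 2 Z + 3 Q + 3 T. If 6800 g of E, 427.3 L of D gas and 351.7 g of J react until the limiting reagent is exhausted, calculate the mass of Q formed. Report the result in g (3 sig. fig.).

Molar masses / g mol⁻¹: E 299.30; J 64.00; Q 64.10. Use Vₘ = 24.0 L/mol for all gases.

n(E) = 6800 / 299.30 = 22.72 mol
n(D) = 427.3 / 24.0 = 17.80 mol
n(J) = 351.7 / 64.00 = 5.495 mol
n/ν → E: 7.573, D: 8.900, J: 5.495; J is limiting.
n(Q) = (3/1) × 5.495 = 16.49 mol
mass = 16.49 × 64.10 = 1057 g

1060 g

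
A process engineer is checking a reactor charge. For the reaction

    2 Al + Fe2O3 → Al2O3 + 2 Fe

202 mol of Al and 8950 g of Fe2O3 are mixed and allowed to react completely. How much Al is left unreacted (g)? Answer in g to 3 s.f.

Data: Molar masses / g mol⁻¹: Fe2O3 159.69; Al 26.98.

n(Al) = 202.0 mol
n(Fe2O3) = 8950 / 159.69 = 56.05 mol
n/ν for Al = 202.0/2 = 101.0
n/ν for Fe2O3 = 56.05/1 = 56.05
Smallest n/ν is Fe2O3 → limiting reagent.
Al consumed = (2/1) × 56.05 = 112.1 mol
Al remaining = 202.0 − 112.1 = 89.90 mol
mass = 89.90 × 26.98 = 2426 g

2430 g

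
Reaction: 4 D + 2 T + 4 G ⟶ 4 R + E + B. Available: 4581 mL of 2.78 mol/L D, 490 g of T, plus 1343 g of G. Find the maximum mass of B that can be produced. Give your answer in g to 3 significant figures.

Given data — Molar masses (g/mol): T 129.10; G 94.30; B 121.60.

231 g

n(D) = 2.78 × 4581/1000 = 12.74 mol
n(T) = 490.0 / 129.10 = 3.796 mol
n(G) = 1343 / 94.30 = 14.24 mol
n/ν for D = 12.74/4 = 3.185
n/ν for T = 3.796/2 = 1.898
n/ν for G = 14.24/4 = 3.560
Smallest n/ν is T → limiting reagent.
n(B) = (1/2) × 3.796 = 1.898 mol
mass = 1.898 × 121.60 = 230.8 g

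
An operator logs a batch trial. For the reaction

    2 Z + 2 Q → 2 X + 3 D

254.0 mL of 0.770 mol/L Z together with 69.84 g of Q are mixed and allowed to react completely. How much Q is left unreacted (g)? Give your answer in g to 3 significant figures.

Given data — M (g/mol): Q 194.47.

n(Z) = 0.770 × 254.0/1000 = 0.1956 mol
n(Q) = 69.84 / 194.47 = 0.3591 mol
n/ν → Z: 0.09780, Q: 0.1796; Z is limiting.
Q consumed = (2/2) × 0.1956 = 0.1956 mol
Q remaining = 0.3591 − 0.1956 = 0.1635 mol
mass = 0.1635 × 194.47 = 31.80 g

31.8 g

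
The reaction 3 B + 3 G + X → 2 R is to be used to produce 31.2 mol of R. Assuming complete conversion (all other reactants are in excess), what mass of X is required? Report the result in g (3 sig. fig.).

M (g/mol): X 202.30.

n(R) = 31.20 mol
n(X) = (1/2) × 31.20 = 15.60 mol
mass = 15.60 × 202.30 = 3156 g

3160 g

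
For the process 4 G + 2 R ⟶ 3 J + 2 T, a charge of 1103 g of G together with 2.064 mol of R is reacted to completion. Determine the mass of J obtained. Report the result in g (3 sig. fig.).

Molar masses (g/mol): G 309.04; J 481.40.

n(G) = 1103 / 309.04 = 3.569 mol
n(R) = 2.064 mol
n/ν for G = 3.569/4 = 0.8923
n/ν for R = 2.064/2 = 1.032
Smallest n/ν is G → limiting reagent.
n(J) = (3/4) × 3.569 = 2.677 mol
mass = 2.677 × 481.40 = 1289 g

1290 g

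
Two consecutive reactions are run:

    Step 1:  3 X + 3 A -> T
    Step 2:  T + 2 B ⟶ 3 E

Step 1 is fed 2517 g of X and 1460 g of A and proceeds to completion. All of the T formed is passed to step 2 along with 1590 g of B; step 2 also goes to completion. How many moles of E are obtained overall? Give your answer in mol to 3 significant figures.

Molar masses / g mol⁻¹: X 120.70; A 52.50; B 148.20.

16.1 mol

Step 1:
n(X) = 2517 / 120.70 = 20.85 mol
n(A) = 1460 / 52.50 = 27.81 mol
n/ν → X: 6.950, A: 9.270; X is limiting.
n(T) produced = (1/3) × 20.85 = 6.950 mol
Step 2:
n(T) available = 6.950 mol
n(B) = 1590 / 148.20 = 10.73 mol
n/ν → T: 6.950, B: 5.365; B is limiting.
n(E) = (3/2) × 10.73 = 16.10 mol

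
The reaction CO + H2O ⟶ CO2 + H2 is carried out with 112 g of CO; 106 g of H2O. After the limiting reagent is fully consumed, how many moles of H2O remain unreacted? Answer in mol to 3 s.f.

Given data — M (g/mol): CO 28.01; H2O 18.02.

n(CO) = 112.0 / 28.01 = 3.999 mol
n(H2O) = 106.0 / 18.02 = 5.882 mol
n/ν for CO = 3.999/1 = 3.999
n/ν for H2O = 5.882/1 = 5.882
Smallest n/ν is CO → limiting reagent.
H2O consumed = (1/1) × 3.999 = 3.999 mol
H2O remaining = 5.882 − 3.999 = 1.883 mol

1.88 mol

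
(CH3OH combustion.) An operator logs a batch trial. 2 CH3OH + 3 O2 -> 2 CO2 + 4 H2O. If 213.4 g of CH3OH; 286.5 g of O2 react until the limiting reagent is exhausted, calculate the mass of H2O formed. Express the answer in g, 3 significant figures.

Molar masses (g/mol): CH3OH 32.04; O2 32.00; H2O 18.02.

n(CH3OH) = 213.4 / 32.04 = 6.660 mol
n(O2) = 286.5 / 32.00 = 8.953 mol
n/ν for CH3OH = 6.660/2 = 3.330
n/ν for O2 = 8.953/3 = 2.984
Smallest n/ν is O2 → limiting reagent.
n(H2O) = (4/3) × 8.953 = 11.94 mol
mass = 11.94 × 18.02 = 215.2 g

215 g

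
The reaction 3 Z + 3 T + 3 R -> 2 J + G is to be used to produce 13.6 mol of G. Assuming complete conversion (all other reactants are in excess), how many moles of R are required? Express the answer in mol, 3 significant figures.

n(G) = 13.60 mol
n(R) = (3/1) × 13.60 = 40.80 mol

40.8 mol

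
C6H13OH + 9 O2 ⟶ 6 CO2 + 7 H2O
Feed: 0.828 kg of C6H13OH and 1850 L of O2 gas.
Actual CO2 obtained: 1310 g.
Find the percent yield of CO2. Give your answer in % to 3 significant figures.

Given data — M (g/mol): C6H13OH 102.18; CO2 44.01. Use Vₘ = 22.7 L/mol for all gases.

n(C6H13OH) = 0.8280×1000 / 102.18 = 8.103 mol
n(O2) = 1850 / 22.7 = 81.50 mol
n/ν for C6H13OH = 8.103/1 = 8.103
n/ν for O2 = 81.50/9 = 9.056
Smallest n/ν is C6H13OH → limiting reagent.
theoretical n(CO2) = (6/1) × 8.103 = 48.62 mol → 2140 g
% yield = 1310 / 2140 × 100 = 61.21 %

61.2 %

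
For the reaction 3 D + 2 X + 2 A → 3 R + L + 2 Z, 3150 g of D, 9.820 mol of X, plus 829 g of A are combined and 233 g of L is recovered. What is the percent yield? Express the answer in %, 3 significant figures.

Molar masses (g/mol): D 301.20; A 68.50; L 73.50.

90.9 %

n(D) = 3150 / 301.20 = 10.46 mol
n(X) = 9.820 mol
n(A) = 829.0 / 68.50 = 12.10 mol
n/ν → D: 3.487, X: 4.910, A: 6.050; D is limiting.
theoretical n(L) = (1/3) × 10.46 = 3.487 mol → 256.3 g
% yield = 233 / 256.3 × 100 = 90.91 %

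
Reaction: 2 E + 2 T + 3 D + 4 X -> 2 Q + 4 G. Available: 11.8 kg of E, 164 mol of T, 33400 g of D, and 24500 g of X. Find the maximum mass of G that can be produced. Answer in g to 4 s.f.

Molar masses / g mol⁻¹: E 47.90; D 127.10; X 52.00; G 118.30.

38800 g

n(E) = 11.80×1000 / 47.90 = 246.3 mol
n(T) = 164.0 mol
n(D) = 33400 / 127.10 = 262.8 mol
n(X) = 24500 / 52.00 = 471.2 mol
n/ν for E = 246.3/2 = 123.2
n/ν for T = 164.0/2 = 82.00
n/ν for D = 262.8/3 = 87.60
n/ν for X = 471.2/4 = 117.8
Smallest n/ν is T → limiting reagent.
n(G) = (4/2) × 164.0 = 328.0 mol
mass = 328.0 × 118.30 = 38800 g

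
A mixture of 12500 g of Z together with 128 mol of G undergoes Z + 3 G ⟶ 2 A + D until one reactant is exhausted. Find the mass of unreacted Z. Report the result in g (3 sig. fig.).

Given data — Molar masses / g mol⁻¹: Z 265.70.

1160 g

n(Z) = 12500 / 265.70 = 47.05 mol
n(G) = 128.0 mol
n/ν for Z = 47.05/1 = 47.05
n/ν for G = 128.0/3 = 42.67
Smallest n/ν is G → limiting reagent.
Z consumed = (1/3) × 128.0 = 42.67 mol
Z remaining = 47.05 − 42.67 = 4.380 mol
mass = 4.380 × 265.70 = 1164 g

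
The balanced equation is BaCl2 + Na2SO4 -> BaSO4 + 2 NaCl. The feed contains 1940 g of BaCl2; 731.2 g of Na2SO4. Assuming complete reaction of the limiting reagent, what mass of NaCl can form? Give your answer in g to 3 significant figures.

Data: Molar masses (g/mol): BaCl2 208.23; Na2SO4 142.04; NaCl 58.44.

602 g

n(BaCl2) = 1940 / 208.23 = 9.317 mol
n(Na2SO4) = 731.2 / 142.04 = 5.148 mol
n/ν → BaCl2: 9.317, Na2SO4: 5.148; Na2SO4 is limiting.
n(NaCl) = (2/1) × 5.148 = 10.30 mol
mass = 10.30 × 58.44 = 601.9 g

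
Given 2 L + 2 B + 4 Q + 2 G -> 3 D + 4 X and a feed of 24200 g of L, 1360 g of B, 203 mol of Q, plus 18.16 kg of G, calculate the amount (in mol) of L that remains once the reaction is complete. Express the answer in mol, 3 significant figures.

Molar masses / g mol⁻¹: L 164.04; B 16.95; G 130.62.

67.3 mol

n(L) = 24200 / 164.04 = 147.5 mol
n(B) = 1360 / 16.95 = 80.24 mol
n(Q) = 203.0 mol
n(G) = 18.16×1000 / 130.62 = 139.0 mol
n/ν for L = 147.5/2 = 73.75
n/ν for B = 80.24/2 = 40.12
n/ν for Q = 203.0/4 = 50.75
n/ν for G = 139.0/2 = 69.50
Smallest n/ν is B → limiting reagent.
L consumed = (2/2) × 80.24 = 80.24 mol
L remaining = 147.5 − 80.24 = 67.26 mol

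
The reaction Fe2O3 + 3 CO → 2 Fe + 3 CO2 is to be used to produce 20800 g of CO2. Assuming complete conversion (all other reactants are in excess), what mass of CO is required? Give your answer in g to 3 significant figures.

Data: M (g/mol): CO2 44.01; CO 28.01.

n(CO2) = 20800 / 44.01 = 472.6 mol
n(CO) = (3/3) × 472.6 = 472.6 mol
mass = 472.6 × 28.01 = 13240 g

13200 g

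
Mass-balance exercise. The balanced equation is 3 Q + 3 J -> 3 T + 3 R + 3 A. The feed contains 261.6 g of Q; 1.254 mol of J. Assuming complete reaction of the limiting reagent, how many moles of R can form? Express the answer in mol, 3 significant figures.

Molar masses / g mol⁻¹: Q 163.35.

n(Q) = 261.6 / 163.35 = 1.601 mol
n(J) = 1.254 mol
n/ν for Q = 1.601/3 = 0.5337
n/ν for J = 1.254/3 = 0.4180
Smallest n/ν is J → limiting reagent.
n(R) = (3/3) × 1.254 = 1.254 mol

1.25 mol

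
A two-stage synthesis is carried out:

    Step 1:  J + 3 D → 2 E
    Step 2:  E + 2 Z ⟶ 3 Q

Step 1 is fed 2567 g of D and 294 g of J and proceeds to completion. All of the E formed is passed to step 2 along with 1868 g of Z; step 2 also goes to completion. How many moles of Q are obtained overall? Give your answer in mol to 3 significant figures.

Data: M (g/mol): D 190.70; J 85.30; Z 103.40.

20.7 mol

Step 1:
n(D) = 2567 / 190.70 = 13.46 mol
n(J) = 294.0 / 85.30 = 3.447 mol
n/ν for D = 13.46/3 = 4.487
n/ν for J = 3.447/1 = 3.447
Smallest n/ν is J → limiting reagent.
n(E) produced = (2/1) × 3.447 = 6.894 mol
Step 2:
n(E) available = 6.894 mol
n(Z) = 1868 / 103.40 = 18.07 mol
n/ν for E = 6.894/1 = 6.894
n/ν for Z = 18.07/2 = 9.035
Smallest n/ν is E → limiting reagent.
n(Q) = (3/1) × 6.894 = 20.68 mol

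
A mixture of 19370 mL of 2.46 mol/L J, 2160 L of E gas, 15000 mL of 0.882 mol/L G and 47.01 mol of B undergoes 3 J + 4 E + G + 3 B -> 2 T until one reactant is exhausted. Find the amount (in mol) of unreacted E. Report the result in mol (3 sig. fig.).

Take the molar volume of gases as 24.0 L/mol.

37.1 mol

n(J) = 2.46 × 19370/1000 = 47.65 mol
n(E) = 2160 / 24.0 = 90.00 mol
n(G) = 0.882 × 15000/1000 = 13.23 mol
n(B) = 47.01 mol
n/ν for J = 47.65/3 = 15.88
n/ν for E = 90.00/4 = 22.50
n/ν for G = 13.23/1 = 13.23
n/ν for B = 47.01/3 = 15.67
Smallest n/ν is G → limiting reagent.
E consumed = (4/1) × 13.23 = 52.92 mol
E remaining = 90.00 − 52.92 = 37.08 mol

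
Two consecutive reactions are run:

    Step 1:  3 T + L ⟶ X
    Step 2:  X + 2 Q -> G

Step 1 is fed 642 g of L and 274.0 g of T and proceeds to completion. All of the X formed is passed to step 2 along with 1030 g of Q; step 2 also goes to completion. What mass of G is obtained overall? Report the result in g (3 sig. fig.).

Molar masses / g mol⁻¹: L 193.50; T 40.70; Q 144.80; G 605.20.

1360 g

Step 1:
n(L) = 642.0 / 193.50 = 3.318 mol
n(T) = 274.0 / 40.70 = 6.732 mol
n/ν for L = 3.318/1 = 3.318
n/ν for T = 6.732/3 = 2.244
Smallest n/ν is T → limiting reagent.
n(X) produced = (1/3) × 6.732 = 2.244 mol
Step 2:
n(X) available = 2.244 mol
n(Q) = 1030 / 144.80 = 7.113 mol
n/ν for X = 2.244/1 = 2.244
n/ν for Q = 7.113/2 = 3.557
Smallest n/ν is X → limiting reagent.
n(G) = (1/1) × 2.244 = 2.244 mol
mass = 2.244 × 605.20 = 1358 g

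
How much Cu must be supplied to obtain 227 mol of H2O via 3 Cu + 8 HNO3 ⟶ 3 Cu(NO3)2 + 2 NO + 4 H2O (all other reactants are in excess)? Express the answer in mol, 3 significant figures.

n(H2O) = 227.0 mol
n(Cu) = (3/4) × 227.0 = 170.3 mol

170 mol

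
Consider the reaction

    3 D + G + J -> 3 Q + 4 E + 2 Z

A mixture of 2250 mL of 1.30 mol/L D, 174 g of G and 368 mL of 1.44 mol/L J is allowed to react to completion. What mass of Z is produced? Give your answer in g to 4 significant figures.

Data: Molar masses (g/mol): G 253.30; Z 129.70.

137.5 g

n(D) = 1.30 × 2250/1000 = 2.925 mol
n(G) = 174.0 / 253.30 = 0.6869 mol
n(J) = 1.44 × 368.0/1000 = 0.5299 mol
n/ν → D: 0.9750, G: 0.6869, J: 0.5299; J is limiting.
n(Z) = (2/1) × 0.5299 = 1.060 mol
mass = 1.060 × 129.70 = 137.5 g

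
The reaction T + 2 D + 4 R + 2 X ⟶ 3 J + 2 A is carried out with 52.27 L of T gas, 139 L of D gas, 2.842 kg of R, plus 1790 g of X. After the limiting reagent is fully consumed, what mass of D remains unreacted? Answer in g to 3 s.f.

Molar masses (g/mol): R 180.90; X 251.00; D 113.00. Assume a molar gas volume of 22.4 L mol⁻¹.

n(T) = 52.27 / 22.4 = 2.333 mol
n(D) = 139.0 / 22.4 = 6.205 mol
n(R) = 2.842×1000 / 180.90 = 15.71 mol
n(X) = 1790 / 251.00 = 7.131 mol
n/ν for T = 2.333/1 = 2.333
n/ν for D = 6.205/2 = 3.103
n/ν for R = 15.71/4 = 3.928
n/ν for X = 7.131/2 = 3.566
Smallest n/ν is T → limiting reagent.
D consumed = (2/1) × 2.333 = 4.666 mol
D remaining = 6.205 − 4.666 = 1.539 mol
mass = 1.539 × 113.00 = 173.9 g

174 g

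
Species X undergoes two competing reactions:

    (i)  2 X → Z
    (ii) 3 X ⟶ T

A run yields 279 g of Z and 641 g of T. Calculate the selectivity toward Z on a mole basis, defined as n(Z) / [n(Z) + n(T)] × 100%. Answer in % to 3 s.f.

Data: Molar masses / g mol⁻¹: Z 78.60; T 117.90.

39.5 %

n(Z) = 279 / 78.60 = 3.550 mol
n(T) = 641 / 117.90 = 5.437 mol
selectivity = 3.550/(3.550+5.437) × 100 = 39.50 %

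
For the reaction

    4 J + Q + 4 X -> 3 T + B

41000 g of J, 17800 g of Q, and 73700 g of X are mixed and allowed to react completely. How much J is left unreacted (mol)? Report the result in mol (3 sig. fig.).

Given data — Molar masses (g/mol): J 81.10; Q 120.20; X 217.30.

n(J) = 41000 / 81.10 = 505.5 mol
n(Q) = 17800 / 120.20 = 148.1 mol
n(X) = 73700 / 217.30 = 339.2 mol
n/ν for J = 505.5/4 = 126.4
n/ν for Q = 148.1/1 = 148.1
n/ν for X = 339.2/4 = 84.80
Smallest n/ν is X → limiting reagent.
J consumed = (4/4) × 339.2 = 339.2 mol
J remaining = 505.5 − 339.2 = 166.3 mol

166 mol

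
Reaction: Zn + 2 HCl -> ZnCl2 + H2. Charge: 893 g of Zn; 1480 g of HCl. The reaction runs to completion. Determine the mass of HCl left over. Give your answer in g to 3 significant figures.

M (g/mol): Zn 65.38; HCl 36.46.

n(Zn) = 893.0 / 65.38 = 13.66 mol
n(HCl) = 1480 / 36.46 = 40.59 mol
n/ν for Zn = 13.66/1 = 13.66
n/ν for HCl = 40.59/2 = 20.30
Smallest n/ν is Zn → limiting reagent.
HCl consumed = (2/1) × 13.66 = 27.32 mol
HCl remaining = 40.59 − 27.32 = 13.27 mol
mass = 13.27 × 36.46 = 483.8 g

484 g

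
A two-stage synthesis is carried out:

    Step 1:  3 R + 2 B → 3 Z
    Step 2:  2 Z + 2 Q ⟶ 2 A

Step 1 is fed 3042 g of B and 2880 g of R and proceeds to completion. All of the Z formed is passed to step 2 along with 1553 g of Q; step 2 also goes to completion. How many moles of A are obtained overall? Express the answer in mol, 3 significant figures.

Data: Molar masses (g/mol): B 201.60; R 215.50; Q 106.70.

13.4 mol

Step 1:
n(B) = 3042 / 201.60 = 15.09 mol
n(R) = 2880 / 215.50 = 13.36 mol
n/ν for B = 15.09/2 = 7.545
n/ν for R = 13.36/3 = 4.453
Smallest n/ν is R → limiting reagent.
n(Z) produced = (3/3) × 13.36 = 13.36 mol
Step 2:
n(Z) available = 13.36 mol
n(Q) = 1553 / 106.70 = 14.55 mol
n/ν for Z = 13.36/2 = 6.680
n/ν for Q = 14.55/2 = 7.275
Smallest n/ν is Z → limiting reagent.
n(A) = (2/2) × 13.36 = 13.36 mol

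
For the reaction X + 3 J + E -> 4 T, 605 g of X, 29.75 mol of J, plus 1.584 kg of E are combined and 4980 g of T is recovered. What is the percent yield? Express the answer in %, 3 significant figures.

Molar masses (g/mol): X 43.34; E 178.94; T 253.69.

55.4 %

n(X) = 605.0 / 43.34 = 13.96 mol
n(J) = 29.75 mol
n(E) = 1.584×1000 / 178.94 = 8.852 mol
n/ν → X: 13.96, J: 9.917, E: 8.852; E is limiting.
theoretical n(T) = (4/1) × 8.852 = 35.41 mol → 8983 g
% yield = 4980 / 8983 × 100 = 55.44 %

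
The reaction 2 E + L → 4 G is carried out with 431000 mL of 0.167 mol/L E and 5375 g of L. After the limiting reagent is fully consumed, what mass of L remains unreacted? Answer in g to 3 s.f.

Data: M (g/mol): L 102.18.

n(E) = 0.167 × 431000/1000 = 71.98 mol
n(L) = 5375 / 102.18 = 52.60 mol
n/ν → E: 35.99, L: 52.60; E is limiting.
L consumed = (1/2) × 71.98 = 35.99 mol
L remaining = 52.60 − 35.99 = 16.61 mol
mass = 16.61 × 102.18 = 1697 g

1700 g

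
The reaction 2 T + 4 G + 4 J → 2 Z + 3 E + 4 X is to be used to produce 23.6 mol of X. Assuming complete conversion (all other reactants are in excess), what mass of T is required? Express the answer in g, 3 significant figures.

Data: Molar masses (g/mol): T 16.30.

192 g

n(X) = 23.60 mol
n(T) = (2/4) × 23.60 = 11.80 mol
mass = 11.80 × 16.30 = 192.3 g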